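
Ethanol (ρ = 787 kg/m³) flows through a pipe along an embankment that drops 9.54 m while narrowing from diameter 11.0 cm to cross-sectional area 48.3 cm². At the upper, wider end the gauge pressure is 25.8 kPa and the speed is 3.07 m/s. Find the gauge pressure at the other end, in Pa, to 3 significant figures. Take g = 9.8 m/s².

Continuity gives A₁v₁ = A₂v₂, so v₂ = (95.0 cm²)/(48.3 cm²) × 3.07 m/s = 6.04 m/s.
Applying Bernoulli between the two ends and solving for P₂: P₂ = P₁ + ½ρ(v₁² − v₂²) − ρgΔh.
P₂ = 25800 + ½·787·(3.07² − 6.04²) − 787·9.8·(−9.54) = 25800 + (-10600) − (-73600) = 88700 Pa.

P₂ ≈ 88700 Pa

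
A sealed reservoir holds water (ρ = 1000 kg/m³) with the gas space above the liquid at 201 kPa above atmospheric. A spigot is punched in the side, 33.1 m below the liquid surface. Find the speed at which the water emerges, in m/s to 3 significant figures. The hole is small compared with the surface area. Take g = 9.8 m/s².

32.4 m/s

Take point 1 at the surface (v₁ ≈ 0) and point 2 at the hole (at atmospheric pressure). Bernoulli: P₁ + ρg h = P_atm + ½ρv₂².
With P₁ − P_atm = 201000 Pa, v₂ = √(2gh + 2ΔP/ρ) = √(2·9.8·33.1 + 2·201000/1000) = 32.4 m/s.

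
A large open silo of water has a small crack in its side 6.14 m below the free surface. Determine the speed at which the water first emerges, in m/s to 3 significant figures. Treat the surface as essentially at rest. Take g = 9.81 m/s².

11.0 m/s

The surface is effectively still and both ends are open, so ½v² = gh and v = √(2·9.81·6.14) = 11.0 m/s.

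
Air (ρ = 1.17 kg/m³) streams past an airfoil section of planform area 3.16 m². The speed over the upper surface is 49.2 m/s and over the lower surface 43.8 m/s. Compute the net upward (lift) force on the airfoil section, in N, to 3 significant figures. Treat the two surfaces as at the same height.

From P + ½ρv² = const at equal height, P_low − P_up = ½ρ(v_up² − v_low²).
ΔP = ½·1.17·(49.2² − 43.8²) = 294 Pa.
Lift = ΔP · A = 294 × 3.16 = 928 N.

F = 928 N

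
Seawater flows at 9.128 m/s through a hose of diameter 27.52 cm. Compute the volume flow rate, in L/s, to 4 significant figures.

Q = 543.0 L/s

Q = A·v = 0.05948 m² × 9.128 m/s = 0.5430 m³/s.
Converting: 0.5430 m³/s × 1000 = 543.0 L/s.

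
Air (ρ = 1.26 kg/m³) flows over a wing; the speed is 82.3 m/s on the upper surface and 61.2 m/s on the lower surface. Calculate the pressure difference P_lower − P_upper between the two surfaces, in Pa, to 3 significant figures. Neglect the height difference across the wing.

ΔP ≈ 1910 Pa

With negligible Δh, P + ½ρv² is constant, so P_low − P_up = ½ρ(v_up² − v_low²).
ΔP = ½·1.26·(82.3² − 61.2²) = 1910 Pa.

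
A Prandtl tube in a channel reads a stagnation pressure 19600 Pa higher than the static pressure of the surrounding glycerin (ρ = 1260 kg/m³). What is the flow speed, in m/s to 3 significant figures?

v = 5.58 m/s

At the stagnation point the flow is brought to rest, so Bernoulli gives P_stag − P_static = ½ρv².
v = √(2ΔP/ρ) = √(2·19600/1260) = 5.58 m/s.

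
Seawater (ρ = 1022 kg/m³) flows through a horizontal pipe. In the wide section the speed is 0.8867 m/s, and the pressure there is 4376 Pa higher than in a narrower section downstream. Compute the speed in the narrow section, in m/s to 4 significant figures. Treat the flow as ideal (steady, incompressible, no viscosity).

Horizontal Bernoulli: P₁ + ½ρv₁² = P₂ + ½ρv₂², so v₂² = v₁² + 2(P₁ − P₂)/ρ.
v₂ = √(0.8867² + 2·4376/1022) = √(0.7862 + 8.564) = 3.058 m/s.

v₂ ≈ 3.058 m/s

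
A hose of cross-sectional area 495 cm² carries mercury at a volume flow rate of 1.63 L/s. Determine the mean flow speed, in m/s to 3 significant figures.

Q = 1.63 L/s = 0.00163 m³/s.
v = Q/A = 0.00163 / 0.0495 = 0.0329 m/s.

v ≈ 0.0329 m/s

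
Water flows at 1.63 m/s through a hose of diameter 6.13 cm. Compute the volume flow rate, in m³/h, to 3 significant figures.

Q ≈ 17.3 m³/h

Q = A·v = 0.00295 m² × 1.63 m/s = 0.00481 m³/s.
Converting: 0.00481 m³/s × 3600 = 17.3 m³/h.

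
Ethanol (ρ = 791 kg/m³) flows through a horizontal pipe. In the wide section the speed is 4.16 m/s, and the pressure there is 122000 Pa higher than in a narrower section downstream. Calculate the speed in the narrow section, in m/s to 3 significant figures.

Along the level pipe P + ½ρv² is conserved, hence v₂² = v₁² + 2(P₁ − P₂)/ρ.
v₂ = √(4.16² + 2·122000/791) = √(17.3 + 308) = 18.0 m/s.

v₂ ≈ 18.0 m/s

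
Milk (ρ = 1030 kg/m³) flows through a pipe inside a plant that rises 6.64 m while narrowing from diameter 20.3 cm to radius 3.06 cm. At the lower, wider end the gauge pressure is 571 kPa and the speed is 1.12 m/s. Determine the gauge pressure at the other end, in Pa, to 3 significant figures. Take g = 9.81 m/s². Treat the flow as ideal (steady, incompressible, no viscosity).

The volume flow rate is constant, so v₂ = (A₁/A₂)v₁ = (324/29.4)·1.12 = 12.3 m/s.
Energy conservation along the streamline gives P₂ = P₁ − ½ρ(v₂² − v₁²) − ρg(h₂ − h₁).
P₂ = 571000 + ½·1030·(1.12² − 12.3²) − 1030·9.81·(+6.64) = 571000 + (-77600) − (67100) = 426000 Pa.

426000 Pa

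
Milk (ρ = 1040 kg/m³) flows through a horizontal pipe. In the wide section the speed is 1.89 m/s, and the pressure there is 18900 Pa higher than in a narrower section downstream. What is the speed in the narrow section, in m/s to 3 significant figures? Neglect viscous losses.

v₂ ≈ 6.32 m/s

Horizontal Bernoulli: P₁ + ½ρv₁² = P₂ + ½ρv₂², so v₂² = v₁² + 2(P₁ − P₂)/ρ.
v₂ = √(1.89² + 2·18900/1040) = √(3.57 + 36.3) = 6.32 m/s.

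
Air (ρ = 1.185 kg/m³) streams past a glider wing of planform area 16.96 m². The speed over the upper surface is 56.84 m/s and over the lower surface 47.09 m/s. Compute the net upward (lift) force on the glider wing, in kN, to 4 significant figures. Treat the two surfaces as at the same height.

The faster flow above has the lower pressure; Bernoulli (same height) gives ΔP = ½ρ(v_up² − v_low²).
ΔP = ½·1.185·(56.84² − 47.09²) = 600.4 Pa.
Lift = ΔP · A = 600.4 × 16.96 = 10180 N.

F ≈ 10.18 kN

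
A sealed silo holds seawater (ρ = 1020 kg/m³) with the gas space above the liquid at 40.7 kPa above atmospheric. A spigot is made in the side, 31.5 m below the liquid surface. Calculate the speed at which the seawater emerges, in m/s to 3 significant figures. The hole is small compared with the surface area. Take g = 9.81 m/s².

Take point 1 at the surface (v₁ ≈ 0) and point 2 at the hole (at atmospheric pressure). Bernoulli: P₁ + ρg h = P_atm + ½ρv₂².
With P₁ − P_atm = 40700 Pa, v₂ = √(2gh + 2ΔP/ρ) = √(2·9.81·31.5 + 2·40700/1020) = 26.4 m/s.

26.4 m/s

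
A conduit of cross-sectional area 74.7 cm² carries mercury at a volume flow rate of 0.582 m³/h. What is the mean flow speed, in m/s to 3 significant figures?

Q = 0.582 m³/h = 0.000162 m³/s.
v = Q/A = 0.000162 / 0.00747 = 0.0216 m/s.

v = 0.0216 m/s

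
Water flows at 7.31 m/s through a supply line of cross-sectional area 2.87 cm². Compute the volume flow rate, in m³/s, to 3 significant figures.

Q = A·v = 0.000287 m² × 7.31 m/s = 0.00210 m³/s.

Q ≈ 0.00210 m³/s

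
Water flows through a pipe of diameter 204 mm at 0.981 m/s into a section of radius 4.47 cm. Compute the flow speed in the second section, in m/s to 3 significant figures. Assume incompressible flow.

v₂ = 5.11 m/s

Mass conservation (A₁v₁ = A₂v₂) gives v₂ = 0.981 × 327/62.8 = 5.11 m/s.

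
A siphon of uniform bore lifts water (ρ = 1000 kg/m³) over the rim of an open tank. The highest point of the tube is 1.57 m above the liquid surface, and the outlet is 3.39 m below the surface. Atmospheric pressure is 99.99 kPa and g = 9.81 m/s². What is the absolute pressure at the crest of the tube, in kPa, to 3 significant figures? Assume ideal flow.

P_top ≈ 51.3 kPa

The outlet speed comes from Torricelli: v = √(2g·3.39) = 8.16 m/s.
The bore is uniform, so the speed at the crest is the same v. Bernoulli surface→crest: P_atm = P_top + ½ρv² + ρg·h_top.
P_top = 99990 − ½·1000·8.16² − 1000·9.81·1.57 = 51300 Pa.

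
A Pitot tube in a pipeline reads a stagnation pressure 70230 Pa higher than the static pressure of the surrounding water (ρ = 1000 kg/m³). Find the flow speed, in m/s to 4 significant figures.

v ≈ 11.85 m/s

The dynamic pressure equals the rise in static pressure at the stagnation point: ΔP = ½ρv².
v = √(2ΔP/ρ) = √(2·70230/1000) = 11.85 m/s.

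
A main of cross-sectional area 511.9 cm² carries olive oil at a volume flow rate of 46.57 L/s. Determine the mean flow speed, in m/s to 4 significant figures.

Q = 46.57 L/s = 0.04657 m³/s.
v = Q/A = 0.04657 / 0.05119 = 0.9097 m/s.

v ≈ 0.9097 m/s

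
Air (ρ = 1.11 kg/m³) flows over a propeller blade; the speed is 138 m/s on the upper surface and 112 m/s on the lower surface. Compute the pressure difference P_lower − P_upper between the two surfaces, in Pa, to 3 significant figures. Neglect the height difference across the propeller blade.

3610 Pa

Bernoulli (same height): P_lower − P_upper = ½ρ(v_upper² − v_lower²).
ΔP = ½·1.11·(138² − 112²) = 3610 Pa.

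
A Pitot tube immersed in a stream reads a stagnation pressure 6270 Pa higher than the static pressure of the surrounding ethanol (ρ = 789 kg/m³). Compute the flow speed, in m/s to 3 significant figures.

Bernoulli between the free stream and the stagnation point: ½ρv² = P_stag − P_static.
v = √(2ΔP/ρ) = √(2·6270/789) = 3.99 m/s.

3.99 m/s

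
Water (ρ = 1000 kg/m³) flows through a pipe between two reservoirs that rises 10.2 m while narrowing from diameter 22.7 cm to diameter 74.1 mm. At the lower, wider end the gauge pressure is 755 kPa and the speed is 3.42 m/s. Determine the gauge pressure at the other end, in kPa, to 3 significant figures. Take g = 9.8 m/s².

146 kPa

Mass conservation (A₁v₁ = A₂v₂) gives v₂ = 3.42 × 405/43.1 = 32.1 m/s.
Energy conservation along the streamline gives P₂ = P₁ − ½ρ(v₂² − v₁²) − ρg(h₂ − h₁).
P₂ = 755000 + ½·1000·(3.42² − 32.1²) − 1000·9.8·(+10.2) = 755000 + (-509000) − (100000) = 146000 Pa.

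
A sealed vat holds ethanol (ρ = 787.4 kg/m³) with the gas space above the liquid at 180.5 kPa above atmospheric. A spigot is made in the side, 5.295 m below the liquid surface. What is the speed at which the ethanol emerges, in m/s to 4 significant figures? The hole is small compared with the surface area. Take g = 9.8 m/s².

Take point 1 at the surface (v₁ ≈ 0) and point 2 at the hole (at atmospheric pressure). Bernoulli: P₁ + ρg h = P_atm + ½ρv₂².
With P₁ − P_atm = 180500 Pa, v₂ = √(2gh + 2ΔP/ρ) = √(2·9.8·5.295 + 2·180500/787.4) = 23.71 m/s.

v = 23.71 m/s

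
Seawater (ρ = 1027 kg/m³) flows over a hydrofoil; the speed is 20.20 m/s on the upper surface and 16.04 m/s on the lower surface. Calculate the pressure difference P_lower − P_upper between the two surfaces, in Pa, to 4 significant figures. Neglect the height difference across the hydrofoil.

ΔP ≈ 77410 Pa

With negligible Δh, P + ½ρv² is constant, so P_low − P_up = ½ρ(v_up² − v_low²).
ΔP = ½·1027·(20.20² − 16.04²) = 77410 Pa.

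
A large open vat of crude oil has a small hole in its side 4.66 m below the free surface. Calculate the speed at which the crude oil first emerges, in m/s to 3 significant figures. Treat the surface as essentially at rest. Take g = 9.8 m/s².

With the surface at rest and both surface and jet at atmospheric pressure, Bernoulli gives ρg h = ½ρv², so v = √(2gh) = √(2·9.8·4.66) = 9.56 m/s.

v = 9.56 m/s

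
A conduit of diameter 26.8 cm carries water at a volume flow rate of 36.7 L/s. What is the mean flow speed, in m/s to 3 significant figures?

Q = 36.7 L/s = 0.0367 m³/s.
v = Q/A = 0.0367 / 0.0564 = 0.651 m/s.

v = 0.651 m/s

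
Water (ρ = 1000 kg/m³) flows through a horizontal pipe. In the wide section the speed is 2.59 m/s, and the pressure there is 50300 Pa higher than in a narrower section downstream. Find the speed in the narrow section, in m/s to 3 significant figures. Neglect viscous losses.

With h₁ = h₂, rearranging Bernoulli gives v₂ = √(v₁² + 2ΔP/ρ).
v₂ = √(2.59² + 2·50300/1000) = √(6.71 + 101) = 10.4 m/s.

v₂ = 10.4 m/s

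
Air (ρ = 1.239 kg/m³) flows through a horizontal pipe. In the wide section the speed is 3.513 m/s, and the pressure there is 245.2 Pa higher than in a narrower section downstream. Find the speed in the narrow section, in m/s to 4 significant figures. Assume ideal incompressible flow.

v₂ = 20.20 m/s

With h₁ = h₂, rearranging Bernoulli gives v₂ = √(v₁² + 2ΔP/ρ).
v₂ = √(3.513² + 2·245.2/1.239) = √(12.34 + 395.8) = 20.20 m/s.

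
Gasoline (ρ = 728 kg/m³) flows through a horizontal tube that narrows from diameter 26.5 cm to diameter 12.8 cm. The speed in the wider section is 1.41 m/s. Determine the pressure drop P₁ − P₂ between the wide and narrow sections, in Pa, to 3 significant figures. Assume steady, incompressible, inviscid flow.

12600 Pa

The volume flow rate is constant, so v₂ = (A₁/A₂)v₁ = (552/129)·1.41 = 6.04 m/s.
The pipe is horizontal, so Bernoulli reduces to P₁ + ½ρv₁² = P₂ + ½ρv₂².
P₁ − P₂ = ½·728·(6.04² − 1.41²) = ½·728·34.5 = 12600 Pa.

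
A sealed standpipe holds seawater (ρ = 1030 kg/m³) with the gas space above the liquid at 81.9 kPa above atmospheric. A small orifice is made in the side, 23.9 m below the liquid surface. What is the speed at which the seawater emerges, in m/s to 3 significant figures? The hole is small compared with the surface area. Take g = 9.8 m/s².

v ≈ 25.0 m/s

Take point 1 at the surface (v₁ ≈ 0) and point 2 at the hole (at atmospheric pressure). Bernoulli: P₁ + ρg h = P_atm + ½ρv₂².
With P₁ − P_atm = 81900 Pa, v₂ = √(2gh + 2ΔP/ρ) = √(2·9.8·23.9 + 2·81900/1030) = 25.0 m/s.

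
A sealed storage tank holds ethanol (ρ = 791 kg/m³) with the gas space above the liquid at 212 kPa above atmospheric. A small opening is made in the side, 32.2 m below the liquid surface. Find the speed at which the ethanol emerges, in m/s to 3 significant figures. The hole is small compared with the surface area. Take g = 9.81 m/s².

Take point 1 at the surface (v₁ ≈ 0) and point 2 at the hole (at atmospheric pressure). Bernoulli: P₁ + ρg h = P_atm + ½ρv₂².
With P₁ − P_atm = 212000 Pa, v₂ = √(2gh + 2ΔP/ρ) = √(2·9.81·32.2 + 2·212000/791) = 34.2 m/s.

v ≈ 34.2 m/s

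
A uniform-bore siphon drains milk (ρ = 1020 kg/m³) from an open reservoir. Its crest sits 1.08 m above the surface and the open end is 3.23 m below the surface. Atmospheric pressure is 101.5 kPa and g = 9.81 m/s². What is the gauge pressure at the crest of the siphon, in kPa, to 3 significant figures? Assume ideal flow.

From the surface to the outlet (both open to atmosphere, surface at rest): v = √(2g·h_out) = √(2·9.81·3.23) = 7.96 m/s.
With constant cross-section the crest speed equals v; applying Bernoulli from the surface up to the crest, P_top = P_atm − ½ρv² − ρg·h_top.
P_top = 101500 − ½·1020·7.96² − 1020·9.81·1.08 = 58400 Pa. So P_gauge = P_top − P_atm = -43100 Pa.

P_gauge = -43.1 kPa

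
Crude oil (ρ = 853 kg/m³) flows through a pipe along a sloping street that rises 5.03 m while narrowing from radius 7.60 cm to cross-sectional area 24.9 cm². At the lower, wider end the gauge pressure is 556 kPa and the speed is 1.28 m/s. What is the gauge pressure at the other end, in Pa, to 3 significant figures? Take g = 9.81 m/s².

P₂ ≈ 477000 Pa

Continuity gives A₁v₁ = A₂v₂, so v₂ = (181 cm²)/(24.9 cm²) × 1.28 m/s = 9.33 m/s.
Energy conservation along the streamline gives P₂ = P₁ − ½ρ(v₂² − v₁²) − ρg(h₂ − h₁).
P₂ = 556000 + ½·853·(1.28² − 9.33²) − 853·9.81·(+5.03) = 556000 + (-36400) − (42100) = 477000 Pa.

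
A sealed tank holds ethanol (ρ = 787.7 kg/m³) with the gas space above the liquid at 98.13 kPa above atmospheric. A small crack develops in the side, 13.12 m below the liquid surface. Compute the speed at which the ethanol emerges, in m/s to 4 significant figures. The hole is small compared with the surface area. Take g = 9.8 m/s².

v ≈ 22.50 m/s

Take point 1 at the surface (v₁ ≈ 0) and point 2 at the hole (at atmospheric pressure). Bernoulli: P₁ + ρg h = P_atm + ½ρv₂².
With P₁ − P_atm = 98130 Pa, v₂ = √(2gh + 2ΔP/ρ) = √(2·9.8·13.12 + 2·98130/787.7) = 22.50 m/s.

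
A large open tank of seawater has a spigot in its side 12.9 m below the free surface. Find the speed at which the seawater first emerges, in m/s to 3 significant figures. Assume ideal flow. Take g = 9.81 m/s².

v ≈ 15.9 m/s

With the surface at rest and both surface and jet at atmospheric pressure, Bernoulli gives ρg h = ½ρv², so v = √(2gh) = √(2·9.81·12.9) = 15.9 m/s.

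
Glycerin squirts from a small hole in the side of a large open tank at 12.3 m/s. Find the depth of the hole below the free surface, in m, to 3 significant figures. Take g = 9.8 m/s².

Inverting v = √(2gh) gives h = v² / 2g.
h = 12.3²/(2·9.8) = 151/19.60 = 7.72 m.

h = 7.72 m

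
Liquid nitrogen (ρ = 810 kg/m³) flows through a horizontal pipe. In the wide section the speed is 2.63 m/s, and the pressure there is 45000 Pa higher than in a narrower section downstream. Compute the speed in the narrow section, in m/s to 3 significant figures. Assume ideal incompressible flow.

v₂ = 10.9 m/s

Horizontal Bernoulli: P₁ + ½ρv₁² = P₂ + ½ρv₂², so v₂² = v₁² + 2(P₁ − P₂)/ρ.
v₂ = √(2.63² + 2·45000/810) = √(6.92 + 111) = 10.9 m/s.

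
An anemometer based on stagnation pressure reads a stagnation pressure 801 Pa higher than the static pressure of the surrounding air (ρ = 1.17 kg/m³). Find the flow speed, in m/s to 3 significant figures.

At the stagnation point the flow is brought to rest, so Bernoulli gives P_stag − P_static = ½ρv².
v = √(2ΔP/ρ) = √(2·801/1.17) = 37.0 m/s.

v ≈ 37.0 m/s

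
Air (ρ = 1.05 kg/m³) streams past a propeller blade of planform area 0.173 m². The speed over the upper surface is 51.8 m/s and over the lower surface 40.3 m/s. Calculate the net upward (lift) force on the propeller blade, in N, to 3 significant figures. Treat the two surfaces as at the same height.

F = 96.2 N

The faster flow above has the lower pressure; Bernoulli (same height) gives ΔP = ½ρ(v_up² − v_low²).
ΔP = ½·1.05·(51.8² − 40.3²) = 556 Pa.
Lift = ΔP · A = 556 × 0.173 = 96.2 N.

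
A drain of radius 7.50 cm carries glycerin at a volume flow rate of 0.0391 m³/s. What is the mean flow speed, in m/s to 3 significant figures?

Q = 0.0391 m³/s = 0.0391 m³/s.
v = Q/A = 0.0391 / 0.0177 = 2.21 m/s.

v = 2.21 m/s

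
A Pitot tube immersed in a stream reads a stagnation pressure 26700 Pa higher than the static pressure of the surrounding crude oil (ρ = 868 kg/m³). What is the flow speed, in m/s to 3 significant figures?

v ≈ 7.84 m/s

The dynamic pressure equals the rise in static pressure at the stagnation point: ΔP = ½ρv².
v = √(2ΔP/ρ) = √(2·26700/868) = 7.84 m/s.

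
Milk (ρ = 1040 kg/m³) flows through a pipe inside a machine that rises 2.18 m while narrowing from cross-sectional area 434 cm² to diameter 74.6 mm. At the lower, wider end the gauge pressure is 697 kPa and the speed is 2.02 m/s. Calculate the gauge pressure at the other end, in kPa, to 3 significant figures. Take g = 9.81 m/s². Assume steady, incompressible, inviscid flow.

Mass conservation (A₁v₁ = A₂v₂) gives v₂ = 2.02 × 434/43.7 = 20.1 m/s.
Bernoulli: P₁ + ½ρv₁² + ρg h₁ = P₂ + ½ρv₂² + ρg h₂, so P₂ = P₁ + ½ρ(v₁² − v₂²) − ρg(h₂ − h₁).
P₂ = 697000 + ½·1040·(2.02² − 20.1²) − 1040·9.81·(+2.18) = 697000 + (-207000) − (22200) = 468000 Pa.

P₂ = 468 kPa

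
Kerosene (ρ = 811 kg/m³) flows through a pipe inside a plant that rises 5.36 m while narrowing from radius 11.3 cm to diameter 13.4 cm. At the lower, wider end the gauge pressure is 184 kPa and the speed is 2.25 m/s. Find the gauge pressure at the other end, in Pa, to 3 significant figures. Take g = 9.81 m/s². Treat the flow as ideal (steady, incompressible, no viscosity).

Mass conservation (A₁v₁ = A₂v₂) gives v₂ = 2.25 × 401/141 = 6.40 m/s.
Bernoulli: P₁ + ½ρv₁² + ρg h₁ = P₂ + ½ρv₂² + ρg h₂, so P₂ = P₁ + ½ρ(v₁² − v₂²) − ρg(h₂ − h₁).
P₂ = 184000 + ½·811·(2.25² − 6.40²) − 811·9.81·(+5.36) = 184000 + (-14600) − (42600) = 127000 Pa.

P₂ = 127000 Pa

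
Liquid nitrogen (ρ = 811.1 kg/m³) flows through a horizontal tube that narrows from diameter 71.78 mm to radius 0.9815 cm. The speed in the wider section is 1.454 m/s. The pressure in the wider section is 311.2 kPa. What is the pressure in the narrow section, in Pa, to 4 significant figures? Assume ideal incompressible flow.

Continuity gives A₁v₁ = A₂v₂, so v₂ = (40.47 cm²)/(3.026 cm²) × 1.454 m/s = 19.44 m/s.
Bernoulli (h₁ = h₂): P₁ − P₂ = ½ρ(v₂² − v₁²).
P₂ = P₁ − ½ρ(v₂² − v₁²) = 311200 − ½·811.1·(19.44² − 1.454²) = 311200 − 152400 = 158800 Pa.

158800 Pa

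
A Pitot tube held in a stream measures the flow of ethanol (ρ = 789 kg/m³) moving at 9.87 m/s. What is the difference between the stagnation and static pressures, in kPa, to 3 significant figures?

Bernoulli between the free stream and the stagnation point: ½ρv² = P_stag − P_static.
ΔP = ½·789·9.87² = 38400 Pa.

38.4 kPa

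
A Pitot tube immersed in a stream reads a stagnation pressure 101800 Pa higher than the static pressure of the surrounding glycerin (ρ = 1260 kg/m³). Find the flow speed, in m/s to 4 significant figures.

The dynamic pressure equals the rise in static pressure at the stagnation point: ΔP = ½ρv².
v = √(2ΔP/ρ) = √(2·101800/1260) = 12.71 m/s.

v ≈ 12.71 m/s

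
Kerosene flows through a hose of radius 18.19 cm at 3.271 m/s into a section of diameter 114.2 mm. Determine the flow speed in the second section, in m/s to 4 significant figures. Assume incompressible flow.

By continuity, v₂ = v₁·A₁/A₂ = 3.271·(1039/102.4) = 33.20 m/s.

v₂ ≈ 33.20 m/s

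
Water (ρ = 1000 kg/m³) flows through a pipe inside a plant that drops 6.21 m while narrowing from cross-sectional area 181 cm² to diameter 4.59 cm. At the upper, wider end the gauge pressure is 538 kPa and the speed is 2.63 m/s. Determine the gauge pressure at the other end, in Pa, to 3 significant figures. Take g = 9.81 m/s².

The volume flow rate is constant, so v₂ = (A₁/A₂)v₁ = (181/16.5)·2.63 = 28.8 m/s.
Energy conservation along the streamline gives P₂ = P₁ − ½ρ(v₂² − v₁²) − ρg(h₂ − h₁).
P₂ = 538000 + ½·1000·(2.63² − 28.8²) − 1000·9.81·(−6.21) = 538000 + (-410000) − (-60900) = 189000 Pa.

P₂ = 189000 Pa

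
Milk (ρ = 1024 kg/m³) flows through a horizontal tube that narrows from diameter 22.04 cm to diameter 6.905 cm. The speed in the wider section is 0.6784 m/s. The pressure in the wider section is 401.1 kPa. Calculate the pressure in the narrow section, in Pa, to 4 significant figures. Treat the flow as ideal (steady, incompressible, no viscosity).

Mass conservation (A₁v₁ = A₂v₂) gives v₂ = 0.6784 × 381.5/37.45 = 6.912 m/s.
With no height change, Bernoulli's equation is P₁ + ½ρv₁² = P₂ + ½ρv₂².
P₂ = P₁ − ½ρ(v₂² − v₁²) = 401100 − ½·1024·(6.912² − 0.6784²) = 401100 − 24220 = 376900 Pa.

P₂ = 376900 Pa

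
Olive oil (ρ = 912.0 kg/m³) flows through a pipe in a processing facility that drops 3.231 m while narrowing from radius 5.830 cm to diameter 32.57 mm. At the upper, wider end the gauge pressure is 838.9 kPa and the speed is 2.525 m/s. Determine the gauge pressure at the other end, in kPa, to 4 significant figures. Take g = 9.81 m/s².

The volume flow rate is constant, so v₂ = (A₁/A₂)v₁ = (106.8/8.332)·2.525 = 32.36 m/s.
Energy conservation along the streamline gives P₂ = P₁ − ½ρ(v₂² − v₁²) − ρg(h₂ − h₁).
P₂ = 838900 + ½·912.0·(2.525² − 32.36²) − 912.0·9.81·(−3.231) = 838900 + (-474600) − (-28910) = 393200 Pa.

P₂ ≈ 393.2 kPa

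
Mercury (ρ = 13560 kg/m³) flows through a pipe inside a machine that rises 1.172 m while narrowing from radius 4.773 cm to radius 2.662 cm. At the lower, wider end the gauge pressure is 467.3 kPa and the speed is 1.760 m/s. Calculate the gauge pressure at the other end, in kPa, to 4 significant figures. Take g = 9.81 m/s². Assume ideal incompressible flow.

P₂ = 115.3 kPa

By continuity, v₂ = v₁·A₁/A₂ = 1.760·(71.57/22.26) = 5.658 m/s.
Applying Bernoulli between the two ends and solving for P₂: P₂ = P₁ + ½ρ(v₁² − v₂²) − ρgΔh.
P₂ = 467300 + ½·13560·(1.760² − 5.658²) − 13560·9.81·(+1.172) = 467300 + (-196100) − (155900) = 115300 Pa.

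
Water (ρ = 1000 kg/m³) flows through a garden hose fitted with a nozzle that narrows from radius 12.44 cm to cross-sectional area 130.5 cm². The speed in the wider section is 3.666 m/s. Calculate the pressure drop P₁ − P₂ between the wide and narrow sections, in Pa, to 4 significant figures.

ΔP ≈ 86540 Pa

Mass conservation (A₁v₁ = A₂v₂) gives v₂ = 3.666 × 486.2/130.5 = 13.66 m/s.
The pipe is horizontal, so Bernoulli reduces to P₁ + ½ρv₁² = P₂ + ½ρv₂².
P₁ − P₂ = ½·1000·(13.66² − 3.666²) = ½·1000·173.1 = 86540 Pa.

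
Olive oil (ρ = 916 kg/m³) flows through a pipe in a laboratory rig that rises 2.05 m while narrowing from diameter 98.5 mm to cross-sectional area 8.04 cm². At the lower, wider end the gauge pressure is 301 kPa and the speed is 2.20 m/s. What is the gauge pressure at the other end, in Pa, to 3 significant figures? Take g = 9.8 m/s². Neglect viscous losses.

P₂ = 85700 Pa

By continuity, v₂ = v₁·A₁/A₂ = 2.20·(76.2/8.04) = 20.9 m/s.
Bernoulli: P₁ + ½ρv₁² + ρg h₁ = P₂ + ½ρv₂² + ρg h₂, so P₂ = P₁ + ½ρ(v₁² − v₂²) − ρg(h₂ − h₁).
P₂ = 301000 + ½·916·(2.20² − 20.9²) − 916·9.8·(+2.05) = 301000 + (-197000) − (18400) = 85700 Pa.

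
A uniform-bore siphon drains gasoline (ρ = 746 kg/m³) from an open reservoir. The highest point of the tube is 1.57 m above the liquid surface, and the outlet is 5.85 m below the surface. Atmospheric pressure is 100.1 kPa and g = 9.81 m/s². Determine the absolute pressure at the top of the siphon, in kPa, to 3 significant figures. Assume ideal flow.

The outlet speed comes from Torricelli: v = √(2g·5.85) = 10.7 m/s.
The bore is uniform, so the speed at the crest is the same v. Bernoulli surface→crest: P_atm = P_top + ½ρv² + ρg·h_top.
P_top = 100100 − ½·746·10.7² − 746·9.81·1.57 = 45800 Pa.

45.8 kPa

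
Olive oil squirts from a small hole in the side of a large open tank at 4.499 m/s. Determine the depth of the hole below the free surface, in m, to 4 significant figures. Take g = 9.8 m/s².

Inverting v = √(2gh) gives h = v² / 2g.
h = 4.499²/(2·9.8) = 20.24/19.60 = 1.033 m.

h ≈ 1.033 m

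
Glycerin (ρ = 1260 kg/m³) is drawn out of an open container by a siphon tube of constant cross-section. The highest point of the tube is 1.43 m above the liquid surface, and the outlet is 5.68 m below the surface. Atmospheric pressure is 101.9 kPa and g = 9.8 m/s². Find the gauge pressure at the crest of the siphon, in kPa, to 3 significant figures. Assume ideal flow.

The outlet speed comes from Torricelli: v = √(2g·5.68) = 10.6 m/s.
Continuity keeps v the same throughout the tube; from surface to crest, P_atm + 0 = P_top + ½ρv² + ρg·h_top.
P_top = 101900 − ½·1260·10.6² − 1260·9.8·1.43 = 14100 Pa. So P_gauge = P_top − P_atm = -87800 Pa.

P_gauge ≈ -87.8 kPa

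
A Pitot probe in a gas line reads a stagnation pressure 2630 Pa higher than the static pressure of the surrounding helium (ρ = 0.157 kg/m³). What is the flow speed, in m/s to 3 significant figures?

v ≈ 183 m/s

The dynamic pressure equals the rise in static pressure at the stagnation point: ΔP = ½ρv².
v = √(2ΔP/ρ) = √(2·2630/0.157) = 183 m/s.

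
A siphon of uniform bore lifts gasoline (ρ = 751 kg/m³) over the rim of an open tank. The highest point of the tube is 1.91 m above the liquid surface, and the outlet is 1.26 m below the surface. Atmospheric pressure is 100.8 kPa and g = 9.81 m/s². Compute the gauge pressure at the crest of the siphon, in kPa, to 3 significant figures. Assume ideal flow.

From the surface to the outlet (both open to atmosphere, surface at rest): v = √(2g·h_out) = √(2·9.81·1.26) = 4.97 m/s.
The bore is uniform, so the speed at the crest is the same v. Bernoulli surface→crest: P_atm = P_top + ½ρv² + ρg·h_top.
P_top = 100800 − ½·751·4.97² − 751·9.81·1.91 = 77400 Pa. So P_gauge = P_top − P_atm = -23400 Pa.

-23.4 kPa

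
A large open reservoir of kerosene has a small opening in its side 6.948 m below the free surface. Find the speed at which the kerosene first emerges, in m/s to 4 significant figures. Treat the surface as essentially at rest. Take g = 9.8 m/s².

v ≈ 11.67 m/s

The surface is effectively still and both ends are open, so ½v² = gh and v = √(2·9.8·6.948) = 11.67 m/s.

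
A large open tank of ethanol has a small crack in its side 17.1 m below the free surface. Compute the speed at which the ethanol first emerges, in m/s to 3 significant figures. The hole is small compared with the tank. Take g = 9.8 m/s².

v ≈ 18.3 m/s

The surface is effectively still and both ends are open, so ½v² = gh and v = √(2·9.8·17.1) = 18.3 m/s.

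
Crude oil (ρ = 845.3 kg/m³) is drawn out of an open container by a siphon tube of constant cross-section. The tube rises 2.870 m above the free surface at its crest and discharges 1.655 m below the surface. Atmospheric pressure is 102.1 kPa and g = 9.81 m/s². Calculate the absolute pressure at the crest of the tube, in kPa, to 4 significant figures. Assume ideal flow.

P_top ≈ 64.58 kPa

Bernoulli surface→outlet gives ½v² = g·h_out, so v = √(2·9.81·1.655) = 5.698 m/s.
With constant cross-section the crest speed equals v; applying Bernoulli from the surface up to the crest, P_top = P_atm − ½ρv² − ρg·h_top.
P_top = 102100 − ½·845.3·5.698² − 845.3·9.81·2.870 = 64580 Pa.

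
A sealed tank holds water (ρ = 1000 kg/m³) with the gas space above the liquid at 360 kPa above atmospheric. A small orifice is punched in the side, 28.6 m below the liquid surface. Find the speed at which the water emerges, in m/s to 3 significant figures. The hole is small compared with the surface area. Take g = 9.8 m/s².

v = 35.8 m/s

Take point 1 at the surface (v₁ ≈ 0) and point 2 at the hole (at atmospheric pressure). Bernoulli: P₁ + ρg h = P_atm + ½ρv₂².
With P₁ − P_atm = 360000 Pa, v₂ = √(2gh + 2ΔP/ρ) = √(2·9.8·28.6 + 2·360000/1000) = 35.8 m/s.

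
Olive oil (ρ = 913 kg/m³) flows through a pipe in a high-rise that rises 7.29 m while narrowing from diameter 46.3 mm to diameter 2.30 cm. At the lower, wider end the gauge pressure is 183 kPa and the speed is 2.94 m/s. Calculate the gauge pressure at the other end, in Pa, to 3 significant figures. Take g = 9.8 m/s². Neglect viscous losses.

P₂ = 56900 Pa

Continuity gives A₁v₁ = A₂v₂, so v₂ = (16.8 cm²)/(4.15 cm²) × 2.94 m/s = 11.9 m/s.
Bernoulli: P₁ + ½ρv₁² + ρg h₁ = P₂ + ½ρv₂² + ρg h₂, so P₂ = P₁ + ½ρ(v₁² − v₂²) − ρg(h₂ − h₁).
P₂ = 183000 + ½·913·(2.94² − 11.9²) − 913·9.8·(+7.29) = 183000 + (-60900) − (65200) = 56900 Pa.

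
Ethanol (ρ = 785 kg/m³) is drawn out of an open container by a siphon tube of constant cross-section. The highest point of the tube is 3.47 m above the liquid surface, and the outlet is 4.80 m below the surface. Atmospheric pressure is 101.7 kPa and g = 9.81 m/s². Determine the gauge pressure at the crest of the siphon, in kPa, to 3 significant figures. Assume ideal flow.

The outlet speed comes from Torricelli: v = √(2g·4.80) = 9.70 m/s.
Continuity keeps v the same throughout the tube; from surface to crest, P_atm + 0 = P_top + ½ρv² + ρg·h_top.
P_top = 101700 − ½·785·9.70² − 785·9.81·3.47 = 38000 Pa. So P_gauge = P_top − P_atm = -63700 Pa.

P_gauge ≈ -63.7 kPa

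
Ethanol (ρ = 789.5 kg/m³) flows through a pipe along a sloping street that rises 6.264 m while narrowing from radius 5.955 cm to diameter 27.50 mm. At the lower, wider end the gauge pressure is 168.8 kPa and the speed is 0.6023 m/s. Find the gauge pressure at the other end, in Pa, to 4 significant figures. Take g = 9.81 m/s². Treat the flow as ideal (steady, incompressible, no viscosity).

Continuity gives A₁v₁ = A₂v₂, so v₂ = (111.4 cm²)/(5.940 cm²) × 0.6023 m/s = 11.30 m/s.
Energy conservation along the streamline gives P₂ = P₁ − ½ρ(v₂² − v₁²) − ρg(h₂ − h₁).
P₂ = 168800 + ½·789.5·(0.6023² − 11.30²) − 789.5·9.81·(+6.264) = 168800 + (-50240) − (48510) = 70050 Pa.

P₂ = 70050 Pa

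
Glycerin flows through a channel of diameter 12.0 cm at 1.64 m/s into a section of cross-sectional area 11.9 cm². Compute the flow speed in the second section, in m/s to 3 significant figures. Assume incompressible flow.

15.6 m/s

Mass conservation (A₁v₁ = A₂v₂) gives v₂ = 1.64 × 113/11.9 = 15.6 m/s.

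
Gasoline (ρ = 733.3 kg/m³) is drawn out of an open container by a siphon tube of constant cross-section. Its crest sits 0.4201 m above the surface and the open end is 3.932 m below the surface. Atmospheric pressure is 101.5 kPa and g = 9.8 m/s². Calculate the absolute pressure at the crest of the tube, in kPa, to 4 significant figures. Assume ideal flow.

From the surface to the outlet (both open to atmosphere, surface at rest): v = √(2g·h_out) = √(2·9.8·3.932) = 8.779 m/s.
With constant cross-section the crest speed equals v; applying Bernoulli from the surface up to the crest, P_top = P_atm − ½ρv² − ρg·h_top.
P_top = 101500 − ½·733.3·8.779² − 733.3·9.8·0.4201 = 70220 Pa.

70.22 kPa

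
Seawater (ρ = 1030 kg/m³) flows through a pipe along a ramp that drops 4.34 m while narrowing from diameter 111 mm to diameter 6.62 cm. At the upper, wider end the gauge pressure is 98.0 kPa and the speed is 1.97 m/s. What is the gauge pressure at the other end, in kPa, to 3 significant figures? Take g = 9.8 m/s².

Mass conservation (A₁v₁ = A₂v₂) gives v₂ = 1.97 × 96.8/34.4 = 5.54 m/s.
Bernoulli: P₁ + ½ρv₁² + ρg h₁ = P₂ + ½ρv₂² + ρg h₂, so P₂ = P₁ + ½ρ(v₁² − v₂²) − ρg(h₂ − h₁).
P₂ = 98000 + ½·1030·(1.97² − 5.54²) − 1030·9.8·(−4.34) = 98000 + (-13800) − (-43800) = 128000 Pa.

128 kPa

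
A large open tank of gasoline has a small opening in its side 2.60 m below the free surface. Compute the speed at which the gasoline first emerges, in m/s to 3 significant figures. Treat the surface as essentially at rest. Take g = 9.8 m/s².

The surface is effectively still and both ends are open, so ½v² = gh and v = √(2·9.8·2.60) = 7.14 m/s.

v = 7.14 m/s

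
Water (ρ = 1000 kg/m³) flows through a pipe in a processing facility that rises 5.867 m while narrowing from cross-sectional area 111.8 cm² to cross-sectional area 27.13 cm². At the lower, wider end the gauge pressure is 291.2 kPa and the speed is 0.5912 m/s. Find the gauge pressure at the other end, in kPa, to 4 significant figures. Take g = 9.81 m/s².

By continuity, v₂ = v₁·A₁/A₂ = 0.5912·(111.8/27.13) = 2.436 m/s.
Bernoulli: P₁ + ½ρv₁² + ρg h₁ = P₂ + ½ρv₂² + ρg h₂, so P₂ = P₁ + ½ρ(v₁² − v₂²) − ρg(h₂ − h₁).
P₂ = 291200 + ½·1000·(0.5912² − 2.436²) − 1000·9.81·(+5.867) = 291200 + (-2793) − (57560) = 230900 Pa.

230.9 kPa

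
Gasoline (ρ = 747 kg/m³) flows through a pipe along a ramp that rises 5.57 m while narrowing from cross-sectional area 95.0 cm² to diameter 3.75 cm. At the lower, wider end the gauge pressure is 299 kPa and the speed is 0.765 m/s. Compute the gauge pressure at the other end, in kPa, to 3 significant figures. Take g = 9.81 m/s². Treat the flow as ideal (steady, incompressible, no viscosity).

The volume flow rate is constant, so v₂ = (A₁/A₂)v₁ = (95.0/11.0)·0.765 = 6.58 m/s.
Energy conservation along the streamline gives P₂ = P₁ − ½ρ(v₂² − v₁²) − ρg(h₂ − h₁).
P₂ = 299000 + ½·747·(0.765² − 6.58²) − 747·9.81·(+5.57) = 299000 + (-16000) − (40800) = 242000 Pa.

P₂ ≈ 242 kPa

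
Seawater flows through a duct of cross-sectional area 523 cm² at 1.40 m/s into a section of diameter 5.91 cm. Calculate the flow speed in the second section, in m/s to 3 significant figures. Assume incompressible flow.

The volume flow rate is constant, so v₂ = (A₁/A₂)v₁ = (523/27.4)·1.40 = 26.7 m/s.

v₂ ≈ 26.7 m/s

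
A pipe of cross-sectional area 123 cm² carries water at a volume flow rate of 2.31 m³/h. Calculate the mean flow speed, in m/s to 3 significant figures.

0.0522 m/s

Q = 2.31 m³/h = 0.000642 m³/s.
v = Q/A = 0.000642 / 0.0123 = 0.0522 m/s.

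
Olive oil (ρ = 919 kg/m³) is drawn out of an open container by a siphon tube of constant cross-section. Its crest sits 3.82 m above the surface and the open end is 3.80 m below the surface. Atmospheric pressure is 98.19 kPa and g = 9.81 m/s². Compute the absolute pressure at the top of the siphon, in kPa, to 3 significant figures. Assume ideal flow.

P_top = 29.5 kPa

Bernoulli surface→outlet gives ½v² = g·h_out, so v = √(2·9.81·3.80) = 8.63 m/s.
With constant cross-section the crest speed equals v; applying Bernoulli from the surface up to the crest, P_top = P_atm − ½ρv² − ρg·h_top.
P_top = 98190 − ½·919·8.63² − 919·9.81·3.82 = 29500 Pa.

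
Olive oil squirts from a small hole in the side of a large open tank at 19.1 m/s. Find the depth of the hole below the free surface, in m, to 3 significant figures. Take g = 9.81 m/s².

h ≈ 18.6 m

Torricelli: v = √(2gh), so h = v²/(2g).
h = 19.1²/(2·9.81) = 365/19.62 = 18.6 m.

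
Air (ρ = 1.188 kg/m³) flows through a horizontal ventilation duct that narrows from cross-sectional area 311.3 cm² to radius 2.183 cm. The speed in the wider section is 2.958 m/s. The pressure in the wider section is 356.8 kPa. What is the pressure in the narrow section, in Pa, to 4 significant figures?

P₂ ≈ 354600 Pa

By continuity, v₂ = v₁·A₁/A₂ = 2.958·(311.3/14.97) = 61.51 m/s.
Along the horizontal streamline, P + ½ρv² is constant.
P₂ = P₁ − ½ρ(v₂² − v₁²) = 356800 − ½·1.188·(61.51² − 2.958²) = 356800 − 2242 = 354600 Pa.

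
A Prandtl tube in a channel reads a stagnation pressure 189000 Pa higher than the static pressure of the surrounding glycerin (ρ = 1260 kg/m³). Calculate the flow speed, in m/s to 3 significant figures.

The dynamic pressure equals the rise in static pressure at the stagnation point: ΔP = ½ρv².
v = √(2ΔP/ρ) = √(2·189000/1260) = 17.3 m/s.

17.3 m/s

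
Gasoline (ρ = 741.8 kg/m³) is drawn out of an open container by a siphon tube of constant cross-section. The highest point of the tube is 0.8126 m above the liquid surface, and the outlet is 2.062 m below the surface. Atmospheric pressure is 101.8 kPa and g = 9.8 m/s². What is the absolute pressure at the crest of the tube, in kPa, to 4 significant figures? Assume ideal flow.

The outlet speed comes from Torricelli: v = √(2g·2.062) = 6.357 m/s.
Continuity keeps v the same throughout the tube; from surface to crest, P_atm + 0 = P_top + ½ρv² + ρg·h_top.
P_top = 101800 − ½·741.8·6.357² − 741.8·9.8·0.8126 = 80900 Pa.

P_top = 80.90 kPa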